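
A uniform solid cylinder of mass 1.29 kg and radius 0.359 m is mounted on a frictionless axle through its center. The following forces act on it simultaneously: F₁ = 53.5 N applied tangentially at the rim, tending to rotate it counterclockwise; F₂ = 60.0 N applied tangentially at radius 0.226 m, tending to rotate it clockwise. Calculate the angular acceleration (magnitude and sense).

I = ½MR² = (1/2)(1.29)(0.359)² = 0.08313 kg·m².
Taking counterclockwise as positive: τ₁ = +(53.5)(0.359) = +19.21 N·m; τ₂ = −(60.0)(0.226) = −13.56 N·m.
Net torque τ = 5.646 N·m.
α = τ/I = 5.646/0.08313 = 67.93 rad/s².

α ≈ 67.9 rad/s², counterclockwise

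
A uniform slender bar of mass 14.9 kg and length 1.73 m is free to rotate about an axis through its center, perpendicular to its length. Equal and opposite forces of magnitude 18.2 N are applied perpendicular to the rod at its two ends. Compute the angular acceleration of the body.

I = (1/12)ML² = (1/12)(14.9)(1.73)² = 3.716 kg·m².
The couple gives τ = F·(L/2) + F·(L/2) = F L = (18.2)(1.73) = 31.49 N·m.
Newton's second law for rotation, τ = Iα, gives α = τ/I = 31.49/3.716 = 8.473 rad/s².

α ≈ 8.47 rad/s²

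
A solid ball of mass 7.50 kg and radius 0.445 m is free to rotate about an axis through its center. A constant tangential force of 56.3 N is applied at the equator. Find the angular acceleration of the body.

I = (2/5)MR² = (2/5)(7.50)(0.445)² = 0.5941 kg·m².
τ = F R = (56.3)(0.445) = 25.05 N·m.
From τ = Iα: α = 25.05/0.5941 = 42.17 rad/s².

α ≈ 42.2 rad/s²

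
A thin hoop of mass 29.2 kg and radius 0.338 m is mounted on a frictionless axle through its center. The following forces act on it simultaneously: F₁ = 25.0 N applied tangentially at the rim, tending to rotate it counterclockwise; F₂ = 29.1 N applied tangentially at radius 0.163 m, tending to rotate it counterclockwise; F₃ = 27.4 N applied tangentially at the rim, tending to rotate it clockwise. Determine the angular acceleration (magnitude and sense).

I = MR² = (29.2)(0.338)² = 3.336 kg·m².
Taking counterclockwise as positive: τ₁ = +(25.0)(0.338) = +8.450 N·m; τ₂ = +(29.1)(0.163) = +4.743 N·m; τ₃ = −(27.4)(0.338) = −9.261 N·m.
Net torque τ = 3.932 N·m.
α = τ/I = 3.932/3.336 = 1.179 rad/s².

α ≈ 1.18 rad/s², counterclockwise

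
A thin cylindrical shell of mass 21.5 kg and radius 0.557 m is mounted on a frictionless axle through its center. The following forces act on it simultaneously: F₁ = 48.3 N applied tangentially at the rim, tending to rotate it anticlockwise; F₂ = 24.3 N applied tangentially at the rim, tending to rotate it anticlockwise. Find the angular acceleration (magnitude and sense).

I = MR² = (21.5)(0.557)² = 6.670 kg·m².
Taking anticlockwise as positive: τ₁ = +(48.3)(0.557) = +26.90 N·m; τ₂ = +(24.3)(0.557) = +13.54 N·m.
Net torque τ = 40.44 N·m.
α = τ/I = 40.44/6.670 = 6.062 rad/s².

α ≈ 6.06 rad/s², anticlockwise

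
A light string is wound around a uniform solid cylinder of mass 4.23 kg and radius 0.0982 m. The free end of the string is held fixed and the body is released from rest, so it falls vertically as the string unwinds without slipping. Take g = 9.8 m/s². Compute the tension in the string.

Translation: Mg − T = Ma. Rotation about the center: TR = Iα with I = ½MR².
With a = αR: T = (I/R²)a = (1/2)M a, so Mg = (1 + 0.5000)Ma.
a = g/(1 + 0.5000) = 9.8/1.500 = 6.533 m/s².
T = 0.5000·M·a = (0.5000)(4.23)(6.533) = 13.82 N.

T ≈ 13.8 N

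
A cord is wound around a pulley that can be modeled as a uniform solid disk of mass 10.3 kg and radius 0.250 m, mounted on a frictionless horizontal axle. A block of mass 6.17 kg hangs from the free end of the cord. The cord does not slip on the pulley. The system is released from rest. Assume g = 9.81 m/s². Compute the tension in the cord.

T ≈ 27.5 N

I = ½MR² = (1/2)(10.3)(0.250)² = 0.3219 kg·m².
Block: mg − T = ma. Pulley: TR = Iα. No-slip: a = αR, so T = (I/R²)a = 5.150·a.
Then mg = (m + 5.150)a, so a = (6.17)(9.81)/(6.17 + 5.150) = 5.347 m/s².
T = 5.150·a = 27.54 N.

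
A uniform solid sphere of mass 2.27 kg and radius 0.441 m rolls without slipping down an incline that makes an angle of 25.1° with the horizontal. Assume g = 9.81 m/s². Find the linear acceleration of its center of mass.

Translation along the incline: Mg sinθ − f = Ma.
Rotation about the center: fR = Iα with I = (2/5)MR². No-slip gives a = αR, so f = (I/R²)a = (2/5)M a.
Substituting: Mg sinθ = (1 + 0.4000)Ma, so a = g sinθ/(1 + 0.4000) = (9.81) sin 25.1° / 1.400 = 2.972 m/s².

a ≈ 2.97 m/s²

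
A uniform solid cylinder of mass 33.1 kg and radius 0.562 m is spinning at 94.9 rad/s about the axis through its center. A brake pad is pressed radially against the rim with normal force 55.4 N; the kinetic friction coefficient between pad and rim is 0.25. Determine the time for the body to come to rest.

t ≈ 63.7 s

I = ½MR² = (1/2)(33.1)(0.562)² = 5.227 kg·m².
Friction force f = μN = (0.25)(55.4) = 13.85 N at the rim; torque magnitude τ = fR = 7.784 N·m, opposing ω.
|α| = τ/I = 7.784/5.227 = 1.489 rad/s² (deceleration).
0 = ω₀ − |α|t ⇒ t = ω₀/|α| = 94.9/1.489 = 63.73 s.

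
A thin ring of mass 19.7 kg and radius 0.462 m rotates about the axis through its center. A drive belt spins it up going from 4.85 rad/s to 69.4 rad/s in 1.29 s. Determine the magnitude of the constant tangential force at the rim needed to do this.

I = MR² = (19.7)(0.462)² = 4.205 kg·m².
α = Δω/Δt = (69.4 − 4.85)/1.29 = 50.04 rad/s².
The required torque is τ = Iα = (4.205)(50.04) = 210.4 N·m.
A tangential force at the rim gives τ = FR, so F = τ/R = 210.4/0.462 = 455.4 N.

F ≈ 455 N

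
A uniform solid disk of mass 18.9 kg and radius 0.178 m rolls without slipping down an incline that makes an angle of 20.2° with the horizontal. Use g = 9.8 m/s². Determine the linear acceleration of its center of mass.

a ≈ 2.26 m/s²

Translation along the incline: Mg sinθ − f = Ma.
Rotation about the center: fR = Iα with I = ½MR². No-slip gives a = αR, so f = (I/R²)a = (1/2)M a.
Substituting: Mg sinθ = (1 + 0.5000)Ma, so a = g sinθ/(1 + 0.5000) = (9.8) sin 20.2° / 1.500 = 2.256 m/s².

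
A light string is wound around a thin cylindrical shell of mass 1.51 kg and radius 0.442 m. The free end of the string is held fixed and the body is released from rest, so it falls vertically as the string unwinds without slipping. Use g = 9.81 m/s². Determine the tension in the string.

T ≈ 7.41 N

Translation: Mg − T = Ma. Rotation about the center: TR = Iα with I = MR².
With a = αR: T = (I/R²)a = M a, so Mg = (1 + 1.000)Ma.
a = g/(1 + 1.000) = 9.81/2.000 = 4.905 m/s².
T = 1.000·M·a = (1.000)(1.51)(4.905) = 7.407 N.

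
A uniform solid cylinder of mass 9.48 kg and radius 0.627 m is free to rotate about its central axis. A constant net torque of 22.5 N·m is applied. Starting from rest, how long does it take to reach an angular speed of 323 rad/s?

t ≈ 26.8 s

I = ½MR² = (1/2)(9.48)(0.627)² = 1.863 kg·m².
α = τ/I = 22.5/1.863 = 12.07 rad/s².
ω = αt ⇒ t = ω/α = 323/12.07 = 26.75 s.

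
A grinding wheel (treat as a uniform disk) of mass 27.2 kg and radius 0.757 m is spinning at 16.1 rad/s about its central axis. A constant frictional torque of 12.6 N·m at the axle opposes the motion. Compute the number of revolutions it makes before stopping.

≈ 12.8 revolutions

I = ½MR² = (1/2)(27.2)(0.757)² = 7.793 kg·m².
The net torque has magnitude 12.6 N·m, opposing ω.
|α| = τ/I = 12.60/7.793 = 1.617 rad/s² (deceleration).
ω² = ω₀² − 2|α|θ with ω = 0 ⇒ θ = ω₀²/(2|α|) = 80.16 rad = 12.76 rev.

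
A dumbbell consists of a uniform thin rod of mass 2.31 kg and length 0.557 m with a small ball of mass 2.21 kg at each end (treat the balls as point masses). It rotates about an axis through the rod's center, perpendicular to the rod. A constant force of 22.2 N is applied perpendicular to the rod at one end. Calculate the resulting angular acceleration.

α ≈ 15.4 rad/s²

I_rod = (1/12)ML² = (1/12)(2.31)(0.557)² = 0.05972 kg·m².
I_balls = 2·m·(L/2)² = 2(2.21)(0.2785)² = 0.3428 kg·m².
Total I = 0.4025 kg·m².
τ = F·(L/2) = (22.2)(0.279) = 6.183 N·m.
α = τ/I = 6.183/0.4025 = 15.36 rad/s².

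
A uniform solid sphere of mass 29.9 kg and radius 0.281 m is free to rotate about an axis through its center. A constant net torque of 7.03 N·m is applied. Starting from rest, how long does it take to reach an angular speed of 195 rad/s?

I = (2/5)MR² = (2/5)(29.9)(0.281)² = 0.9444 kg·m².
α = τ/I = 7.03/0.9444 = 7.444 rad/s².
ω = αt ⇒ t = ω/α = 195/7.444 = 26.20 s.

t ≈ 26.2 s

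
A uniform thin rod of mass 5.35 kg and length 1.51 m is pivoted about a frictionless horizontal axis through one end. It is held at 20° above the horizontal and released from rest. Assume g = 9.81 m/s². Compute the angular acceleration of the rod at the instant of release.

α ≈ 9.16 rad/s²

About the pivot, I = (1/3)ML² = (1/3)(5.35)(1.51)² = 4.066 kg·m².
The weight acts at the center, a distance L/2 = 0.7550 m from the pivot; τ = Mg(L/2) cos 20° = 37.24 N·m.
α = τ/I = 37.24/4.066 = 9.157 rad/s².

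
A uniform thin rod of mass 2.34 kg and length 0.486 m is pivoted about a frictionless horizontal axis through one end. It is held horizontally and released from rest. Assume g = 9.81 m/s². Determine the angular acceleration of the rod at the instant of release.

α ≈ 30.3 rad/s²

About the pivot, I = (1/3)ML² = (1/3)(2.34)(0.486)² = 0.1842 kg·m².
The weight acts at the center, a distance L/2 = 0.2430 m from the pivot; τ = Mg(L/2) = 5.578 N·m.
α = τ/I = 5.578/0.1842 = 30.28 rad/s².
(Equivalently α = (3g/(2L)) = 30.28 rad/s².)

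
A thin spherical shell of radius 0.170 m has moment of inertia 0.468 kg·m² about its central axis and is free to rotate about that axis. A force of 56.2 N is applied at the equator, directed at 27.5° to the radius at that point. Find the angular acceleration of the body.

Only the tangential component produces torque: τ = F R sinθ = (56.2)(0.170) sin 27.5° = 4.412 N·m.
From τ = Iα: α = 4.412/0.4680 = 9.426 rad/s².

α ≈ 9.43 rad/s²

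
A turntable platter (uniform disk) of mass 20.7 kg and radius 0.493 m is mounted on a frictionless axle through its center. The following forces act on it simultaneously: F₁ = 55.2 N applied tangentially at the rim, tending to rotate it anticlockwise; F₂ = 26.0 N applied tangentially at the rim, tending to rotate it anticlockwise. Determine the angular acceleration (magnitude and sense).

I = ½MR² = (1/2)(20.7)(0.493)² = 2.516 kg·m².
Taking anticlockwise as positive: τ₁ = +(55.2)(0.493) = +27.21 N·m; τ₂ = +(26.0)(0.493) = +12.82 N·m.
Net torque τ = 40.03 N·m.
α = τ/I = 40.03/2.516 = 15.91 rad/s².

α ≈ 15.9 rad/s², anticlockwise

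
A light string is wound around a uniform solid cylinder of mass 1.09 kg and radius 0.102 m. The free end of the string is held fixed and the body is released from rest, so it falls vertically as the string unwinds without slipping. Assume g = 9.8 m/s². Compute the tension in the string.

Translation: Mg − T = Ma. Rotation about the center: TR = Iα with I = ½MR².
With a = αR: T = (I/R²)a = (1/2)M a, so Mg = (1 + 0.5000)Ma.
a = g/(1 + 0.5000) = 9.8/1.500 = 6.533 m/s².
T = 0.5000·M·a = (0.5000)(1.09)(6.533) = 3.561 N.

T ≈ 3.56 N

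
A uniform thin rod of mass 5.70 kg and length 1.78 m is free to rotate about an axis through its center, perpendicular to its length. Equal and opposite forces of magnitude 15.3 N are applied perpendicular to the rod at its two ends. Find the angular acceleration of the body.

I = (1/12)ML² = (1/12)(5.70)(1.78)² = 1.505 kg·m².
The couple gives τ = F·(L/2) + F·(L/2) = F L = (15.3)(1.78) = 27.23 N·m.
From τ = Iα: α = 27.23/1.505 = 18.10 rad/s².

α ≈ 18.1 rad/s²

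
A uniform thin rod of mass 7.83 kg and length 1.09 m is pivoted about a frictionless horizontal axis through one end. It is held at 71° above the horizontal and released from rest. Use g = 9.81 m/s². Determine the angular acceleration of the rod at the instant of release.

About the pivot, I = (1/3)ML² = (1/3)(7.83)(1.09)² = 3.101 kg·m².
The weight acts at the center, a distance L/2 = 0.5450 m from the pivot; τ = Mg(L/2) cos 71° = 13.63 N·m.
α = τ/I = 13.63/3.101 = 4.395 rad/s².

α ≈ 4.40 rad/s²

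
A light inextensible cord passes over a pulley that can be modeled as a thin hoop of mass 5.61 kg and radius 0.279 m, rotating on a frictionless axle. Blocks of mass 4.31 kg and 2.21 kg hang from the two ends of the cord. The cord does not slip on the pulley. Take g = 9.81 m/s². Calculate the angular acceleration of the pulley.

α ≈ 6.09 rad/s²

I = MR² = (5.61)(0.279)² = 0.4367 kg·m².
Heavier block: m₁g − T₁ = m₁a. Lighter block: T₂ − m₂g = m₂a.
Pulley: (T₁ − T₂)R = Iα = I(a/R), so T₁ − T₂ = (I/R²)a = 1·M_p a = 5.610·a.
Adding the three: (m₁ − m₂)g = (m₁ + m₂ + 5.610)a, so a = (4.31 − 2.21)(9.81)/(4.31 + 2.21 + 5.610) = 1.698 m/s².
α = a/R = 1.698/0.279 = 6.087 rad/s².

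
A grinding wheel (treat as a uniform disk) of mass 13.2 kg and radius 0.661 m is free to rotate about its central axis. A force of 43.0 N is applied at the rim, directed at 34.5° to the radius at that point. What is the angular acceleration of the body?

I = ½MR² = (1/2)(13.2)(0.661)² = 2.884 kg·m².
Only the tangential component produces torque: τ = F R sinθ = (43.0)(0.661) sin 34.5° = 16.10 N·m.
From τ = Iα: α = 16.10/2.884 = 5.583 rad/s².

α ≈ 5.58 rad/s²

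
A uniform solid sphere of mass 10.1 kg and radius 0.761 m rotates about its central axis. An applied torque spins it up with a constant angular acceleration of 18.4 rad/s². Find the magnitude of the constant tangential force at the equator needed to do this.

I = (2/5)MR² = (2/5)(10.1)(0.761)² = 2.340 kg·m².
The required torque is τ = Iα = (2.340)(18.40) = 43.05 N·m.
A tangential force at the equator gives τ = FR, so F = τ/R = 43.05/0.761 = 56.57 N.

F ≈ 56.6 N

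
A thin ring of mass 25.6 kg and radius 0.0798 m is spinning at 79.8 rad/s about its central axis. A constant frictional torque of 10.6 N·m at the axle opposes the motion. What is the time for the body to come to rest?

I = MR² = (25.6)(0.0798)² = 0.1630 kg·m².
The net torque has magnitude 10.6 N·m, opposing ω.
|α| = τ/I = 10.60/0.1630 = 65.02 rad/s² (deceleration).
0 = ω₀ − |α|t ⇒ t = ω₀/|α| = 79.8/65.02 = 1.227 s.

t ≈ 1.23 s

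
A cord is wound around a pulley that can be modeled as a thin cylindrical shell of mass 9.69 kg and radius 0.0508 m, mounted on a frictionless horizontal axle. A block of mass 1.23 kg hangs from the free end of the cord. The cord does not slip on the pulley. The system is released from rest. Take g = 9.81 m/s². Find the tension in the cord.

I = MR² = (9.69)(0.0508)² = 0.02501 kg·m².
Block: mg − T = ma. Pulley: TR = Iα. No-slip: a = αR, so T = (I/R²)a = 9.690·a.
Then mg = (m + 9.690)a, so a = (1.23)(9.81)/(1.23 + 9.690) = 1.105 m/s².
T = 9.690·a = 10.71 N.

T ≈ 10.7 N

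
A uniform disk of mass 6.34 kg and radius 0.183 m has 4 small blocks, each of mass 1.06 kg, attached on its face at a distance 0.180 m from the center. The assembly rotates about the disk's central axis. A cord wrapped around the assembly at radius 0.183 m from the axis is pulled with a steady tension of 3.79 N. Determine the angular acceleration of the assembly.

I_disk = ½MR² = ½(6.34)(0.183)² = 0.1062 kg·m².
I_blocks = 4·m·r² = 4(1.06)(0.180)² = 0.1374 kg·m².
Total I = 0.2435 kg·m².
τ = F r = (3.79)(0.183) = 0.6936 N·m.
α = τ/I = 0.6936/0.2435 = 2.848 rad/s².

α ≈ 2.85 rad/s²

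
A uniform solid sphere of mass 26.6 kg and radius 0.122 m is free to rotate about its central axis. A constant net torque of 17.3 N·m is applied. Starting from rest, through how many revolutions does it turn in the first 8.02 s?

≈ 559 revolutions

I = (2/5)MR² = (2/5)(26.6)(0.122)² = 0.1584 kg·m².
α = τ/I = 17.3/0.1584 = 109.2 rad/s².
θ = ½αt² = ½(109.2)(8.02)² = 3513 rad.
Revolutions = θ/(2π) = 559.1.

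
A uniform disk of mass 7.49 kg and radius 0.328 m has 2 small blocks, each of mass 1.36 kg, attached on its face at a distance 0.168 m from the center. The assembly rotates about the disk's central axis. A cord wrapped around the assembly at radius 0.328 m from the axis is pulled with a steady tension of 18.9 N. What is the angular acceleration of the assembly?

α ≈ 12.9 rad/s²

I_disk = ½MR² = ½(7.49)(0.328)² = 0.4029 kg·m².
I_blocks = 2·m·r² = 2(1.36)(0.168)² = 0.07677 kg·m².
Total I = 0.4797 kg·m².
τ = F r = (18.9)(0.328) = 6.199 N·m.
α = τ/I = 6.199/0.4797 = 12.92 rad/s².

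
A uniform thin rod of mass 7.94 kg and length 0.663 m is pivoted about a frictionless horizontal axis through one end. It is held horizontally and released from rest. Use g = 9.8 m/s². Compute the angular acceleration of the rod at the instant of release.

About the pivot, I = (1/3)ML² = (1/3)(7.94)(0.663)² = 1.163 kg·m².
The weight acts at the center, a distance L/2 = 0.3315 m from the pivot; τ = Mg(L/2) = 25.79 N·m.
α = τ/I = 25.79/1.163 = 22.17 rad/s².
(Equivalently α = (3g/(2L)) = 22.17 rad/s².)

α ≈ 22.2 rad/s²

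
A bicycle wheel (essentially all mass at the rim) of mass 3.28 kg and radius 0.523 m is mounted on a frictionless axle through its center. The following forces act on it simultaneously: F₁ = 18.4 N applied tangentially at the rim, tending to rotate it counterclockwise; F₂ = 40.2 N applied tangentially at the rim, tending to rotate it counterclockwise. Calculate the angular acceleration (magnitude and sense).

α ≈ 34.2 rad/s², counterclockwise

I = MR² = (3.28)(0.523)² = 0.8972 kg·m².
Taking counterclockwise as positive: τ₁ = +(18.4)(0.523) = +9.623 N·m; τ₂ = +(40.2)(0.523) = +21.02 N·m.
Net torque τ = 30.65 N·m.
α = τ/I = 30.65/0.8972 = 34.16 rad/s².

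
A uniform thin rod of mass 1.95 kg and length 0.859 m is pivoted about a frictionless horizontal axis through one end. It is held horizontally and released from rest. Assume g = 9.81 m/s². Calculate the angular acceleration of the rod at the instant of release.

α ≈ 17.1 rad/s²

About the pivot, I = (1/3)ML² = (1/3)(1.95)(0.859)² = 0.4796 kg·m².
The weight acts at the center, a distance L/2 = 0.4295 m from the pivot; τ = Mg(L/2) = 8.216 N·m.
α = τ/I = 8.216/0.4796 = 17.13 rad/s².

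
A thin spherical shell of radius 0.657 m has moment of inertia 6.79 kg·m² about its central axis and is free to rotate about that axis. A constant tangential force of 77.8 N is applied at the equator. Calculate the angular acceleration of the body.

α ≈ 7.53 rad/s²

τ = F R = (77.8)(0.657) = 51.11 N·m.
Newton's second law for rotation, τ = Iα, gives α = τ/I = 51.11/6.790 = 7.528 rad/s².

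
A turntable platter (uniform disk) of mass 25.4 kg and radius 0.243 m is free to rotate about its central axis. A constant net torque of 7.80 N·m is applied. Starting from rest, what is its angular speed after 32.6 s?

I = ½MR² = (1/2)(25.4)(0.243)² = 0.7499 kg·m².
α = τ/I = 7.80/0.7499 = 10.40 rad/s².
ω = ω₀ + αt = 0 + (10.40)(32.6) = 339.1 rad/s.

ω ≈ 339 rad/s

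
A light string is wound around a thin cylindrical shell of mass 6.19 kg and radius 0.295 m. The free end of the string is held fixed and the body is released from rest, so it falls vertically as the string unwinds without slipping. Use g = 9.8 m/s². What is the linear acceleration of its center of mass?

a ≈ 4.90 m/s²

Translation: Mg − T = Ma. Rotation about the center: TR = Iα with I = MR².
With a = αR: T = (I/R²)a = M a, so Mg = (1 + 1.000)Ma.
a = g/(1 + 1.000) = 9.8/2.000 = 4.900 m/s².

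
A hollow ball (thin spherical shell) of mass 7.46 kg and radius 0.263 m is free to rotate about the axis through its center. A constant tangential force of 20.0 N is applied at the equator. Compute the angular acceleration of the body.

I = (2/3)MR² = (2/3)(7.46)(0.263)² = 0.3440 kg·m².
τ = F R = (20.0)(0.263) = 5.260 N·m.
From τ = Iα: α = 5.260/0.3440 = 15.29 rad/s².

α ≈ 15.3 rad/s²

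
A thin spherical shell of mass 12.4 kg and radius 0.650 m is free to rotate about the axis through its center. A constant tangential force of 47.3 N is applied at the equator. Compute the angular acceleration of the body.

α ≈ 8.80 rad/s²

I = (2/3)MR² = (2/3)(12.4)(0.650)² = 3.493 kg·m².
τ = F R = (47.3)(0.650) = 30.74 N·m.
From τ = Iα: α = 30.74/3.493 = 8.803 rad/s².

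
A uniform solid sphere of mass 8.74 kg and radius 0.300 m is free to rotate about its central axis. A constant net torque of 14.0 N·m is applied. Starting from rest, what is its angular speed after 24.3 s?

I = (2/5)MR² = (2/5)(8.74)(0.300)² = 0.3146 kg·m².
α = τ/I = 14.0/0.3146 = 44.50 rad/s².
ω = ω₀ + αt = 0 + (44.50)(24.3) = 1081 rad/s.

ω ≈ 1080 rad/s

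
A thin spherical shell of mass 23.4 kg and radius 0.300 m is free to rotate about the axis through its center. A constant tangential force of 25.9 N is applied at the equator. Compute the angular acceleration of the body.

α ≈ 5.53 rad/s²

I = (2/3)MR² = (2/3)(23.4)(0.300)² = 1.404 kg·m².
τ = F R = (25.9)(0.300) = 7.770 N·m.
From τ = Iα: α = 7.770/1.404 = 5.534 rad/s².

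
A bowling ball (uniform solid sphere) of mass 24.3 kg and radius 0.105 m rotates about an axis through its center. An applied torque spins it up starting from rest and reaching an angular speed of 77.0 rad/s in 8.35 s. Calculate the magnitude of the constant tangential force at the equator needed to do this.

F ≈ 9.41 N

I = (2/5)MR² = (2/5)(24.3)(0.105)² = 0.1072 kg·m².
α = Δω/Δt = (77.0 − 0)/8.35 = 9.222 rad/s².
The required torque is τ = Iα = (0.1072)(9.222) = 0.9882 N·m.
A tangential force at the equator gives τ = FR, so F = τ/R = 0.9882/0.105 = 9.412 N.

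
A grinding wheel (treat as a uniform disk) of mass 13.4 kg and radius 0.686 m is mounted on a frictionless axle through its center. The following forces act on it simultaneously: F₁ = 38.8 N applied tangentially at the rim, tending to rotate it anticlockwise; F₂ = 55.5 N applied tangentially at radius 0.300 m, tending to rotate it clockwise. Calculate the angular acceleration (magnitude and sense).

I = ½MR² = (1/2)(13.4)(0.686)² = 3.153 kg·m².
Taking anticlockwise as positive: τ₁ = +(38.8)(0.686) = +26.62 N·m; τ₂ = −(55.5)(0.300) = −16.65 N·m.
Net torque τ = 9.967 N·m.
α = τ/I = 9.967/3.153 = 3.161 rad/s².

α ≈ 3.16 rad/s², anticlockwise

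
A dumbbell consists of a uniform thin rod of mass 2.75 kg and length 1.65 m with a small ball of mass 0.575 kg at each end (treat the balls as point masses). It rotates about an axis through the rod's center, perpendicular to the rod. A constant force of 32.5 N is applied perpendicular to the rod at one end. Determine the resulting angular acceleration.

α ≈ 19.1 rad/s²

I_rod = (1/12)ML² = (1/12)(2.75)(1.65)² = 0.6239 kg·m².
I_balls = 2·m·(L/2)² = 2(0.575)(0.8250)² = 0.7827 kg·m².
Total I = 1.407 kg·m².
τ = F·(L/2) = (32.5)(0.825) = 26.81 N·m.
α = τ/I = 26.81/1.407 = 19.06 rad/s².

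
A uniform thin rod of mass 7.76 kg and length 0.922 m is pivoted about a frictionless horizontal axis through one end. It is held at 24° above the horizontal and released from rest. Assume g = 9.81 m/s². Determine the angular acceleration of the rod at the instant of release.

α ≈ 14.6 rad/s²

About the pivot, I = (1/3)ML² = (1/3)(7.76)(0.922)² = 2.199 kg·m².
The weight acts at the center, a distance L/2 = 0.4610 m from the pivot; τ = Mg(L/2) cos 24° = 32.06 N·m.
α = τ/I = 32.06/2.199 = 14.58 rad/s².
(Equivalently α = (3g/(2L)) cos 24° = 14.58 rad/s².)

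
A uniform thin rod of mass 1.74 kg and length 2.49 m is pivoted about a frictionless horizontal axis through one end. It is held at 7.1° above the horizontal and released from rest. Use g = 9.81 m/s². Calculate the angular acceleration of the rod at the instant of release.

About the pivot, I = (1/3)ML² = (1/3)(1.74)(2.49)² = 3.596 kg·m².
The weight acts at the center, a distance L/2 = 1.245 m from the pivot; τ = Mg(L/2) cos 7.1° = 21.09 N·m.
α = τ/I = 21.09/3.596 = 5.864 rad/s².

α ≈ 5.86 rad/s²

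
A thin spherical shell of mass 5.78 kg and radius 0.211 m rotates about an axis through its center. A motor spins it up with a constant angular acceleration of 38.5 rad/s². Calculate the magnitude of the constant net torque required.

I = (2/3)MR² = (2/3)(5.78)(0.211)² = 0.1716 kg·m².
τ = Iα = (0.1716)(38.50) = 6.605 N·m.

τ ≈ 6.60 N·m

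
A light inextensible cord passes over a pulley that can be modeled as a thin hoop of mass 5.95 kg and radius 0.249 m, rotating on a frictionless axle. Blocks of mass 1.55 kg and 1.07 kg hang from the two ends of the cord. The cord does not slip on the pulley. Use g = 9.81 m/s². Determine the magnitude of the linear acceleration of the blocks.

a ≈ 0.549 m/s²

I = MR² = (5.95)(0.249)² = 0.3689 kg·m².
Heavier block: m₁g − T₁ = m₁a. Lighter block: T₂ − m₂g = m₂a.
Pulley: (T₁ − T₂)R = Iα = I(a/R), so T₁ − T₂ = (I/R²)a = 1·M_p a = 5.950·a.
Adding the three: (m₁ − m₂)g = (m₁ + m₂ + 5.950)a, so a = (1.55 − 1.07)(9.81)/(1.55 + 1.07 + 5.950) = 0.5495 m/s².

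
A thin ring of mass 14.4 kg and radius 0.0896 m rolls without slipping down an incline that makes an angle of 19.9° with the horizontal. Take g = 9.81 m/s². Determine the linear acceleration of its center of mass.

Translation along the incline: Mg sinθ − f = Ma.
Rotation about the center: fR = Iα with I = MR². No-slip gives a = αR, so f = (I/R²)a = M a.
Substituting: Mg sinθ = (1 + 1.000)Ma, so a = g sinθ/(1 + 1.000) = (9.81) sin 19.9° / 2.000 = 1.670 m/s².

a ≈ 1.67 m/s²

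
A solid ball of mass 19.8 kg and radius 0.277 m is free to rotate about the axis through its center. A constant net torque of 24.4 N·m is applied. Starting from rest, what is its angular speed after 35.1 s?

ω ≈ 1410 rad/s

I = (2/5)MR² = (2/5)(19.8)(0.277)² = 0.6077 kg·m².
α = τ/I = 24.4/0.6077 = 40.15 rad/s².
ω = ω₀ + αt = 0 + (40.15)(35.1) = 1409 rad/s.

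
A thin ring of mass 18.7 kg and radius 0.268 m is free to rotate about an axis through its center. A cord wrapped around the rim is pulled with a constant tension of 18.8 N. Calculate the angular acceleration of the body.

I = MR² = (18.7)(0.268)² = 1.343 kg·m².
τ = F R = (18.8)(0.268) = 5.038 N·m.
Newton's second law for rotation, τ = Iα, gives α = τ/I = 5.038/1.343 = 3.751 rad/s².

α ≈ 3.75 rad/s²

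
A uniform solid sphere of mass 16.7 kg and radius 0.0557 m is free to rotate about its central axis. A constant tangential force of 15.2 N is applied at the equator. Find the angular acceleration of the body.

I = (2/5)MR² = (2/5)(16.7)(0.0557)² = 0.02072 kg·m².
τ = F R = (15.2)(0.0557) = 0.8466 N·m.
From τ = Iα: α = 0.8466/0.02072 = 40.85 rad/s².

α ≈ 40.9 rad/s²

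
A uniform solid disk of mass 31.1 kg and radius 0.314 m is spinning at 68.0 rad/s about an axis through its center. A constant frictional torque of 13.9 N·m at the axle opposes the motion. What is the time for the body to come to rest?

I = ½MR² = (1/2)(31.1)(0.314)² = 1.533 kg·m².
The net torque has magnitude 13.9 N·m, opposing ω.
|α| = τ/I = 13.90/1.533 = 9.066 rad/s² (deceleration).
0 = ω₀ − |α|t ⇒ t = ω₀/|α| = 68.0/9.066 = 7.500 s.

t ≈ 7.50 s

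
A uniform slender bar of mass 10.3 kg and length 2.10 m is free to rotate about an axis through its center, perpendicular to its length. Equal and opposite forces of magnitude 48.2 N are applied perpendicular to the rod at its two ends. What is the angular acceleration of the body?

I = (1/12)ML² = (1/12)(10.3)(2.10)² = 3.785 kg·m².
The couple gives τ = F·(L/2) + F·(L/2) = F L = (48.2)(2.10) = 101.2 N·m.
Newton's second law for rotation, τ = Iα, gives α = τ/I = 101.2/3.785 = 26.74 rad/s².

α ≈ 26.7 rad/s²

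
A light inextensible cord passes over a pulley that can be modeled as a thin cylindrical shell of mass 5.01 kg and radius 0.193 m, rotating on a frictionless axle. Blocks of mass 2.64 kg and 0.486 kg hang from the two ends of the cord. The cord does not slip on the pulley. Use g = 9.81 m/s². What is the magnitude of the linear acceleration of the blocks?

I = MR² = (5.01)(0.193)² = 0.1866 kg·m².
Heavier block: m₁g − T₁ = m₁a. Lighter block: T₂ − m₂g = m₂a.
Pulley: (T₁ − T₂)R = Iα = I(a/R), so T₁ − T₂ = (I/R²)a = 1·M_p a = 5.010·a.
Adding the three: (m₁ − m₂)g = (m₁ + m₂ + 5.010)a, so a = (2.64 − 0.486)(9.81)/(2.64 + 0.486 + 5.010) = 2.597 m/s².

a ≈ 2.60 m/s²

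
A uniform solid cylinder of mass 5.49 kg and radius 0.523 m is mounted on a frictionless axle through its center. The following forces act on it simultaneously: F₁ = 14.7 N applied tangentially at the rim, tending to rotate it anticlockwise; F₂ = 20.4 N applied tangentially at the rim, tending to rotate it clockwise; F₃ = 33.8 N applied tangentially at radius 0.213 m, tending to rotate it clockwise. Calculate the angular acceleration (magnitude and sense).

I = ½MR² = (1/2)(5.49)(0.523)² = 0.7508 kg·m².
Taking anticlockwise as positive: τ₁ = +(14.7)(0.523) = +7.688 N·m; τ₂ = −(20.4)(0.523) = −10.67 N·m; τ₃ = −(33.8)(0.213) = −7.199 N·m.
Net torque τ = -10.18 N·m.
α = τ/I = -10.18/0.7508 = -13.56 rad/s².

α ≈ 13.6 rad/s², clockwise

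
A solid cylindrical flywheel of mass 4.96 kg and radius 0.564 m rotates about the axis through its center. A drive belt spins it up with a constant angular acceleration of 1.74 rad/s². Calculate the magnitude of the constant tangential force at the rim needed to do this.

F ≈ 2.43 N

I = ½MR² = (1/2)(4.96)(0.564)² = 0.7889 kg·m².
The required torque is τ = Iα = (0.7889)(1.740) = 1.373 N·m.
A tangential force at the rim gives τ = FR, so F = τ/R = 1.373/0.564 = 2.434 N.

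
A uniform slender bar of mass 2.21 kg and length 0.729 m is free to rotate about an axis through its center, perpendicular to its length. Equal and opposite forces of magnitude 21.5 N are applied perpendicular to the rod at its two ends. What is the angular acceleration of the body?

I = (1/12)ML² = (1/12)(2.21)(0.729)² = 0.09787 kg·m².
The couple gives τ = F·(L/2) + F·(L/2) = F L = (21.5)(0.729) = 15.67 N·m.
Newton's second law for rotation, τ = Iα, gives α = τ/I = 15.67/0.09787 = 160.1 rad/s².

α ≈ 160 rad/s²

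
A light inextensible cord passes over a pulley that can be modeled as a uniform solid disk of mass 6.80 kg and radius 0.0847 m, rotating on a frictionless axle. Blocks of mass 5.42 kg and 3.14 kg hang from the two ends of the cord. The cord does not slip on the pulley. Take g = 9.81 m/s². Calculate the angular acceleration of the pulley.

α ≈ 22.1 rad/s²

I = ½MR² = (1/2)(6.80)(0.0847)² = 0.02439 kg·m².
Heavier block: m₁g − T₁ = m₁a. Lighter block: T₂ − m₂g = m₂a.
Pulley: (T₁ − T₂)R = Iα = I(a/R), so T₁ − T₂ = (I/R²)a = (1/2)M_p a = 3.400·a.
Adding the three: (m₁ − m₂)g = (m₁ + m₂ + 3.400)a, so a = (5.42 − 3.14)(9.81)/(5.42 + 3.14 + 3.400) = 1.870 m/s².
α = a/R = 1.870/0.0847 = 22.08 rad/s².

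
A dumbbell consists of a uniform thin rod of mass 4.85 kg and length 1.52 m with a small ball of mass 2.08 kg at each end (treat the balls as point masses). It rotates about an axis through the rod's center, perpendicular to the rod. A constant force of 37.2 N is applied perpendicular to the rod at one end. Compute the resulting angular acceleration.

I_rod = (1/12)ML² = (1/12)(4.85)(1.52)² = 0.9338 kg·m².
I_balls = 2·m·(L/2)² = 2(2.08)(0.7600)² = 2.403 kg·m².
Total I = 3.337 kg·m².
τ = F·(L/2) = (37.2)(0.760) = 28.27 N·m.
α = τ/I = 28.27/3.337 = 8.473 rad/s².

α ≈ 8.47 rad/s²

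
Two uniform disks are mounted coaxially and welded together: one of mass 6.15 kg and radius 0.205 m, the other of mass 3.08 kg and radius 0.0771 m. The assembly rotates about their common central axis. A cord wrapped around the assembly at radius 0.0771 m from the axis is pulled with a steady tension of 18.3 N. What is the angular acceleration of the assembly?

α ≈ 10.2 rad/s²

I = ½M₁R₁² + ½M₂R₂² = ½(6.15)(0.205)² + ½(3.08)(0.0771)² = 0.1384 kg·m².
τ = F r = (18.3)(0.0771) = 1.411 N·m.
α = τ/I = 1.411/0.1384 = 10.20 rad/s².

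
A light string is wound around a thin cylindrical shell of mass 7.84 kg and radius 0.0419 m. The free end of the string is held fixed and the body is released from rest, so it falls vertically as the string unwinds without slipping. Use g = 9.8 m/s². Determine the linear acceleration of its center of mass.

Translation: Mg − T = Ma. Rotation about the center: TR = Iα with I = MR².
With a = αR: T = (I/R²)a = M a, so Mg = (1 + 1.000)Ma.
a = g/(1 + 1.000) = 9.8/2.000 = 4.900 m/s².

a ≈ 4.90 m/s²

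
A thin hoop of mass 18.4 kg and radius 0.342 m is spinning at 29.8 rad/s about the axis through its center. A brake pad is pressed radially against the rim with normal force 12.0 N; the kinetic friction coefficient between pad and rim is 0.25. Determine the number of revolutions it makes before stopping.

I = MR² = (18.4)(0.342)² = 2.152 kg·m².
Friction force f = μN = (0.25)(12.0) = 3.000 N at the rim; torque magnitude τ = fR = 1.026 N·m, opposing ω.
|α| = τ/I = 1.026/2.152 = 0.4767 rad/s² (deceleration).
ω² = ω₀² − 2|α|θ with ω = 0 ⇒ θ = ω₀²/(2|α|) = 931.4 rad = 148.2 rev.

≈ 148 revolutions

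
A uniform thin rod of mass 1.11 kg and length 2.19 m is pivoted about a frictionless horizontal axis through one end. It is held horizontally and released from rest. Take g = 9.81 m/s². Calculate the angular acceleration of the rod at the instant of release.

α ≈ 6.72 rad/s²

About the pivot, I = (1/3)ML² = (1/3)(1.11)(2.19)² = 1.775 kg·m².
The weight acts at the center, a distance L/2 = 1.095 m from the pivot; τ = Mg(L/2) = 11.92 N·m.
α = τ/I = 11.92/1.775 = 6.719 rad/s².
(Equivalently α = (3g/(2L)) = 6.719 rad/s².)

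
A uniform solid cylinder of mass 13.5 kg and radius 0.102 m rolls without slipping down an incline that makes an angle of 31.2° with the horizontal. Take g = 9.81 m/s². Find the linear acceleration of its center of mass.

Translation along the incline: Mg sinθ − f = Ma.
Rotation about the center: fR = Iα with I = ½MR². No-slip gives a = αR, so f = (I/R²)a = (1/2)M a.
Substituting: Mg sinθ = (1 + 0.5000)Ma, so a = g sinθ/(1 + 0.5000) = (9.81) sin 31.2° / 1.500 = 3.388 m/s².

a ≈ 3.39 m/s²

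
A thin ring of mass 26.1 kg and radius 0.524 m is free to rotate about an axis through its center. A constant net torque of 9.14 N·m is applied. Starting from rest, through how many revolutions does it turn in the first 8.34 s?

I = MR² = (26.1)(0.524)² = 7.166 kg·m².
α = τ/I = 9.14/7.166 = 1.275 rad/s².
θ = ½αt² = ½(1.275)(8.34)² = 44.36 rad.
Revolutions = θ/(2π) = 7.059.

≈ 7.06 revolutions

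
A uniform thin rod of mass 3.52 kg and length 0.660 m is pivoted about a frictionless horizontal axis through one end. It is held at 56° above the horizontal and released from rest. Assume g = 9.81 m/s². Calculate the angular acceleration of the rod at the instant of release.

α ≈ 12.5 rad/s²

About the pivot, I = (1/3)ML² = (1/3)(3.52)(0.660)² = 0.5111 kg·m².
The weight acts at the center, a distance L/2 = 0.3300 m from the pivot; τ = Mg(L/2) cos 56° = 6.372 N·m.
α = τ/I = 6.372/0.5111 = 12.47 rad/s².
(Equivalently α = (3g/(2L)) cos 56° = 12.47 rad/s².)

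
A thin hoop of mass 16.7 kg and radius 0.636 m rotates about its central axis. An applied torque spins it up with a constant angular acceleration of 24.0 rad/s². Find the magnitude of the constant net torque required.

τ ≈ 162 N·m

I = MR² = (16.7)(0.636)² = 6.755 kg·m².
τ = Iα = (6.755)(24.00) = 162.1 N·m.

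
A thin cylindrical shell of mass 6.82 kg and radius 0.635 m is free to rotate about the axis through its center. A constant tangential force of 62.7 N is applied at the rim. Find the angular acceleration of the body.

I = MR² = (6.82)(0.635)² = 2.750 kg·m².
τ = F R = (62.7)(0.635) = 39.81 N·m.
Newton's second law for rotation, τ = Iα, gives α = τ/I = 39.81/2.750 = 14.48 rad/s².

α ≈ 14.5 rad/s²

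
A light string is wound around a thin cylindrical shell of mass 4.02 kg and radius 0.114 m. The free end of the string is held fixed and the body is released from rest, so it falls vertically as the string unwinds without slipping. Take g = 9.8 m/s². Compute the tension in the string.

T ≈ 19.7 N

Translation: Mg − T = Ma. Rotation about the center: TR = Iα with I = MR².
With a = αR: T = (I/R²)a = M a, so Mg = (1 + 1.000)Ma.
a = g/(1 + 1.000) = 9.8/2.000 = 4.900 m/s².
T = 1.000·M·a = (1.000)(4.02)(4.900) = 19.70 N.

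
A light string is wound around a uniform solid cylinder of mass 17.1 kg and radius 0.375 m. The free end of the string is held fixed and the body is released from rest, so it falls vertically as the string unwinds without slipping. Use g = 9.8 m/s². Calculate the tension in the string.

T ≈ 55.9 N

Translation: Mg − T = Ma. Rotation about the center: TR = Iα with I = ½MR².
With a = αR: T = (I/R²)a = (1/2)M a, so Mg = (1 + 0.5000)Ma.
a = g/(1 + 0.5000) = 9.8/1.500 = 6.533 m/s².
T = 0.5000·M·a = (0.5000)(17.1)(6.533) = 55.86 N.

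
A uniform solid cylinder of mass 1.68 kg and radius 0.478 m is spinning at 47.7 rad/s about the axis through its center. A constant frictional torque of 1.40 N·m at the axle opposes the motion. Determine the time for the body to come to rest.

t ≈ 6.54 s

I = ½MR² = (1/2)(1.68)(0.478)² = 0.1919 kg·m².
The net torque has magnitude 1.40 N·m, opposing ω.
|α| = τ/I = 1.400/0.1919 = 7.294 rad/s² (deceleration).
0 = ω₀ − |α|t ⇒ t = ω₀/|α| = 47.7/7.294 = 6.539 s.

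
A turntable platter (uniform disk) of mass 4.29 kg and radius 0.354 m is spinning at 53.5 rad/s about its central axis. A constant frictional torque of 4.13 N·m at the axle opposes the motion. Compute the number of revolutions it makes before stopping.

I = ½MR² = (1/2)(4.29)(0.354)² = 0.2688 kg·m².
The net torque has magnitude 4.13 N·m, opposing ω.
|α| = τ/I = 4.130/0.2688 = 15.36 rad/s² (deceleration).
ω² = ω₀² − 2|α|θ with ω = 0 ⇒ θ = ω₀²/(2|α|) = 93.15 rad = 14.82 rev.

≈ 14.8 revolutions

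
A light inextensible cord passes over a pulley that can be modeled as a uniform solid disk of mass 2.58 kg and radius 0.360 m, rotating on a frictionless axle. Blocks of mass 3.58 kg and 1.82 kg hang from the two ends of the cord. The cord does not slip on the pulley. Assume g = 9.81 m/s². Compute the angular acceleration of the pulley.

I = ½MR² = (1/2)(2.58)(0.360)² = 0.1672 kg·m².
Heavier block: m₁g − T₁ = m₁a. Lighter block: T₂ − m₂g = m₂a.
Pulley: (T₁ − T₂)R = Iα = I(a/R), so T₁ − T₂ = (I/R²)a = (1/2)M_p a = 1.290·a.
Adding the three: (m₁ − m₂)g = (m₁ + m₂ + 1.290)a, so a = (3.58 − 1.82)(9.81)/(3.58 + 1.82 + 1.290) = 2.581 m/s².
α = a/R = 2.581/0.360 = 7.169 rad/s².

α ≈ 7.17 rad/s²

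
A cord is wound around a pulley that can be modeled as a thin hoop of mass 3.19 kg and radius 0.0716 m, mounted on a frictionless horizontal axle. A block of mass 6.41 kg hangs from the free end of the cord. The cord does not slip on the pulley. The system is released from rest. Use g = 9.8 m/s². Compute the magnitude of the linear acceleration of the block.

a ≈ 6.54 m/s²

I = MR² = (3.19)(0.0716)² = 0.01635 kg·m².
Block: mg − T = ma. Pulley: TR = Iα. No-slip: a = αR, so T = (I/R²)a = 3.190·a.
Then mg = (m + 3.190)a, so a = (6.41)(9.8)/(6.41 + 3.190) = 6.544 m/s².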